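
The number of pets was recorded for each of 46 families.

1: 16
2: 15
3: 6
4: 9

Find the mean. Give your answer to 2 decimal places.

2.17

Values: 1, 2, 3, 4
Σfx = 16×1 + 15×2 + 6×3 + 9×4 = 100
n = Σf = 46
Mean = 100 / 46 = 2.1739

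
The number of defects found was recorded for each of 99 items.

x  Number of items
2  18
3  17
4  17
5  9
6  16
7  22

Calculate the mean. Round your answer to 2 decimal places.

4.55

Values: 2, 3, 4, 5, 6, 7
Σfx = 18×2 + 17×3 + 17×4 + 9×5 + 16×6 + 22×7 = 450
n = Σf = 99
Mean = 450 / 99 = 4.5455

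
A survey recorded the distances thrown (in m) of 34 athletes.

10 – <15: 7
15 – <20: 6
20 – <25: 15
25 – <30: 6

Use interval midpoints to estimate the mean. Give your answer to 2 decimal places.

Midpoints: 12.5, 17.5, 22.5, 27.5
Σfm = 7×12.5 + 6×17.5 + 15×22.5 + 6×27.5 = 695
n = Σf = 34
Mean = 695 / 34 = 20.4412

20.44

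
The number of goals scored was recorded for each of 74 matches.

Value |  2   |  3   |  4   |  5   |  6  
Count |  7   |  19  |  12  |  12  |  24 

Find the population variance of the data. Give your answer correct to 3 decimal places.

1.961

Values: 2, 3, 4, 5, 6
n = 74, Σfx = 323, mean = 4.3649
Σfx² = 1555
Σf(x − x̄)² = Σfx² − (Σfx)²/n = 1555 − 323²/74 = 145.1486
Population variance = 145.1486 / 74 = 1.9615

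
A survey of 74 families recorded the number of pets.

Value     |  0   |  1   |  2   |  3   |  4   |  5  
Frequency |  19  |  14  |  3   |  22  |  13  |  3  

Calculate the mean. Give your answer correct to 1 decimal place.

2.1

Values: 0, 1, 2, 3, 4, 5
Σfx = 19×0 + 14×1 + 3×2 + 22×3 + 13×4 + 3×5 = 153
n = Σf = 74
Mean = 153 / 74 = 2.0676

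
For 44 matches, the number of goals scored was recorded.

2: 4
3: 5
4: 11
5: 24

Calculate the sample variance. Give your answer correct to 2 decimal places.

0.98

Values: 2, 3, 4, 5
n = 44, Σfx = 187, mean = 4.2500
Σfx² = 837
Σf(x − x̄)² = Σfx² − (Σfx)²/n = 837 − 187²/44 = 42.2500
Sample variance = 42.2500 / 43 = 0.9826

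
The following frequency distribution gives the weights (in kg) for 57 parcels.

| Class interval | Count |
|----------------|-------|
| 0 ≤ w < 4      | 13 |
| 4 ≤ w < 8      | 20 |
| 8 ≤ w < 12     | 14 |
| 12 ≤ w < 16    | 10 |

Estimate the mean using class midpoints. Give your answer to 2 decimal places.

Midpoints: 2, 6, 10, 14
Σfm = 13×2 + 20×6 + 14×10 + 10×14 = 426
n = Σf = 57
Mean = 426 / 57 = 7.4737

7.47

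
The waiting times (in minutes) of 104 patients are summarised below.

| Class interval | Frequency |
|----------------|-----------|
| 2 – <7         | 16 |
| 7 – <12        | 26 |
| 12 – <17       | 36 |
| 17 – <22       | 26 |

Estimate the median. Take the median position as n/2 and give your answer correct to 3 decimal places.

13.389

Cumulative frequencies: 16, 42, 78, 104
n = 104; position = n/2 = 52.
This falls in the class 12 – <17: L = 12, F = 42, f = 36, h = 5.
Median ≈ 12 + ((52 − 42) / 36) × 5 = 13.3889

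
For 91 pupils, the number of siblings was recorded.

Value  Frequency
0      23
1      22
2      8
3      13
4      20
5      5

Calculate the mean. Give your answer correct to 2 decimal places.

2.00

Values: 0, 1, 2, 3, 4, 5
Σfx = 23×0 + 22×1 + 8×2 + 13×3 + 20×4 + 5×5 = 182
n = Σf = 91
Mean = 182 / 91 = 2.0000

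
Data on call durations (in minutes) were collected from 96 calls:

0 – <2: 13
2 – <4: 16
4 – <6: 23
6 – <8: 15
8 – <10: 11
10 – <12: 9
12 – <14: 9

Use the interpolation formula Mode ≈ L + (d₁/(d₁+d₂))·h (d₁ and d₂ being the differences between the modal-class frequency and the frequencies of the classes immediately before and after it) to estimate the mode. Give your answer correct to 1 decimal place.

Modal class: 4 – <6 (highest frequency 23).
d₁ = 23 − 16 = 7, d₂ = 23 − 15 = 8
Mode ≈ 4 + (7/(7+8)) × 2 = 4 + 0.9333 = 4.9333

4.9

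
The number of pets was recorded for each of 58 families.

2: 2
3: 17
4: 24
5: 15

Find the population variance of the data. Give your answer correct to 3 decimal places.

Values: 2, 3, 4, 5
n = 58, Σfx = 226, mean = 3.8966
Σfx² = 920
Σf(x − x̄)² = Σfx² − (Σfx)²/n = 920 − 226²/58 = 39.3793
Population variance = 39.3793 / 58 = 0.6790

0.679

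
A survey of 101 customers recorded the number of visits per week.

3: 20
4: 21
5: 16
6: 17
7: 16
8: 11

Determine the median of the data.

5

Cumulative frequencies: 20, 41, 57, 74, 90, 101
n = 101, so the median is the value in position (n+1)/2 = 51.
Position 51 falls at value 5.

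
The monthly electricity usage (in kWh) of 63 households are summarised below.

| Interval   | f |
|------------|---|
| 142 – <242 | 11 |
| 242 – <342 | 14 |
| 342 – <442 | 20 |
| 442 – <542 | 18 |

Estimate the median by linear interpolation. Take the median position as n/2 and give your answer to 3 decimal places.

374.500

Cumulative frequencies: 11, 25, 45, 63
n = 63; position = n/2 = 31.5.
This falls in the class 342 – <442: L = 342, F = 25, f = 20, h = 100.
Median ≈ 342 + ((31.5 − 25) / 20) × 100 = 374.5000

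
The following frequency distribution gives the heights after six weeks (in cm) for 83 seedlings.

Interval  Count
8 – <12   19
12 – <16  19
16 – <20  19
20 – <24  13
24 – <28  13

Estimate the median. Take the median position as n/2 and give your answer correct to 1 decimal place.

Cumulative frequencies: 19, 38, 57, 70, 83
n = 83; position = n/2 = 41.5.
This falls in the class 16 – <20: L = 16, F = 38, f = 19, h = 4.
Median ≈ 16 + ((41.5 − 38) / 19) × 4 = 16.7368

16.7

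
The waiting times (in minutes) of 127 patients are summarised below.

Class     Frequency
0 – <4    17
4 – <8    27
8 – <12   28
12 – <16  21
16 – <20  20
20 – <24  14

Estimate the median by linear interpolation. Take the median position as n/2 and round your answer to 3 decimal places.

Cumulative frequencies: 17, 44, 72, 93, 113, 127
n = 127; position = n/2 = 63.5.
This falls in the class 8 – <12: L = 8, F = 44, f = 28, h = 4.
Median ≈ 8 + ((63.5 − 44) / 28) × 4 = 10.7857

10.786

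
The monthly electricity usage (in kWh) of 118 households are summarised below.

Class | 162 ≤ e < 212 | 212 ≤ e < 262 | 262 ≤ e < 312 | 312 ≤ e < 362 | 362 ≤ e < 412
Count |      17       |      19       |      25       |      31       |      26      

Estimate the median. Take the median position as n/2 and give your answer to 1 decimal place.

Cumulative frequencies: 17, 36, 61, 92, 118
n = 118; position = n/2 = 59.
This falls in the class 262 ≤ e < 312: L = 262, F = 36, f = 25, h = 50.
Median ≈ 262 + ((59 − 36) / 25) × 50 = 308.0000

308.0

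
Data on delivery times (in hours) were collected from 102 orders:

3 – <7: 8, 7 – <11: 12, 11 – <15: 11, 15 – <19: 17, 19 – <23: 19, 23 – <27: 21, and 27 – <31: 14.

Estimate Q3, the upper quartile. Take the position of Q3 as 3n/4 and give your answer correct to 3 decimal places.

Cumulative frequencies: 8, 20, 31, 48, 67, 88, 102
n = 102; position = 3n/4 = 76.5.
This falls in the class 23 – <27: L = 23, F = 67, f = 21, h = 4.
Upper quartile ≈ 23 + ((76.5 − 67) / 21) × 4 = 24.8095

24.810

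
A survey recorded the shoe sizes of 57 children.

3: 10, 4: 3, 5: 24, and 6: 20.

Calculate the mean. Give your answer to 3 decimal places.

Values: 3, 4, 5, 6
Σfx = 10×3 + 3×4 + 24×5 + 20×6 = 282
n = Σf = 57
Mean = 282 / 57 = 4.9474

4.947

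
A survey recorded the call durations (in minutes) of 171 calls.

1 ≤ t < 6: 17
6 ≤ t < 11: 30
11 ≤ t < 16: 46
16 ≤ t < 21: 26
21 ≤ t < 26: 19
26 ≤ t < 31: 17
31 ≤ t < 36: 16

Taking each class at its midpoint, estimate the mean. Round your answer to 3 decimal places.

Midpoints: 3.5, 8.5, 13.5, 18.5, 23.5, 28.5, 33.5
Σfm = 17×3.5 + 30×8.5 + 46×13.5 + 26×18.5 + 19×23.5 + 17×28.5 + 16×33.5 = 2883.5
n = Σf = 171
Mean = 2883.5 / 171 = 16.8626

16.863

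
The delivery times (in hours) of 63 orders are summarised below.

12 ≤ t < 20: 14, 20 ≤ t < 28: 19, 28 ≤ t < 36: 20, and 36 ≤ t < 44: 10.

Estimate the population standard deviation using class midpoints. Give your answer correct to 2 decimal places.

Midpoints: 16, 24, 32, 40
n = 63, Σfm = 1720, mean = 27.3016
Σfm² = 51008
Σf(m − x̄)² = Σfm² − (Σfm)²/n = 51008 − 1720²/63 = 4049.2698
Population variance = 4049.2698 / 63 = 64.2741
Standard deviation = √64.2741 = 8.0171

8.02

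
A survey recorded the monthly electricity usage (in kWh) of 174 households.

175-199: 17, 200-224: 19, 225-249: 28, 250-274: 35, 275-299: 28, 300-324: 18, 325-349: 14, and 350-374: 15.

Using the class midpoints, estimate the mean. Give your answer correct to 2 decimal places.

269.04

Midpoints: 187, 212, 237, 262, 287, 312, 337, 362
Σfm = 17×187 + 19×212 + 28×237 + 35×262 + 28×287 + 18×312 + 14×337 + 15×362 = 46813
n = Σf = 174
Mean = 46813 / 174 = 269.0402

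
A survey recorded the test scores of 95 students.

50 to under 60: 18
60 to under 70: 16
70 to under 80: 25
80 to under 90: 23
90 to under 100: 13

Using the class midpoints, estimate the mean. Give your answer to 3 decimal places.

Midpoints: 55, 65, 75, 85, 95
Σfm = 18×55 + 16×65 + 25×75 + 23×85 + 13×95 = 7095
n = Σf = 95
Mean = 7095 / 95 = 74.6842

74.684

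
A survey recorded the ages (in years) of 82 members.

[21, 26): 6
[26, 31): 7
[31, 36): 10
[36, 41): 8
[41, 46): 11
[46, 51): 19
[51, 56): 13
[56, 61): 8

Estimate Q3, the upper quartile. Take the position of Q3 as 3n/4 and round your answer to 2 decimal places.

51.19

Cumulative frequencies: 6, 13, 23, 31, 42, 61, 74, 82
n = 82; position = 3n/4 = 61.5.
This falls in the class [51, 56): L = 51, F = 61, f = 13, h = 5.
Upper quartile ≈ 51 + ((61.5 − 61) / 13) × 5 = 51.1923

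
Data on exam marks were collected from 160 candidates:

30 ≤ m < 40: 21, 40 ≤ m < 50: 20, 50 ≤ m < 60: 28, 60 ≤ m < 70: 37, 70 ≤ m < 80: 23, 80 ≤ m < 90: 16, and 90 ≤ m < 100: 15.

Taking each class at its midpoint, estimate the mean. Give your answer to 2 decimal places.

Midpoints: 35, 45, 55, 65, 75, 85, 95
Σfm = 21×35 + 20×45 + 28×55 + 37×65 + 23×75 + 16×85 + 15×95 = 10090
n = Σf = 160
Mean = 10090 / 160 = 63.0625

63.06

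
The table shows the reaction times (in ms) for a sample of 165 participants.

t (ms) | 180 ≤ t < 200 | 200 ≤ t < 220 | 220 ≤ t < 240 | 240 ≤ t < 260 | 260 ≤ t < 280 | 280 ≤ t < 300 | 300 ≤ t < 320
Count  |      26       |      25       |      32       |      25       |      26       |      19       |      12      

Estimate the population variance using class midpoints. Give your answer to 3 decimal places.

1343.471

Midpoints: 190, 210, 230, 250, 270, 290, 310
n = 165, Σfm = 40050, mean = 242.7273
Σfm² = 9942900
Σf(m − x̄)² = Σfm² − (Σfm)²/n = 9942900 − 40050²/165 = 221672.7273
Population variance = 221672.7273 / 165 = 1343.4711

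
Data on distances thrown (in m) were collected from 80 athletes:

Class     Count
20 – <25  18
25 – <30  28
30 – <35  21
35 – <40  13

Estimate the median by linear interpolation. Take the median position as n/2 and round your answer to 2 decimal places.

28.93

Cumulative frequencies: 18, 46, 67, 80
n = 80; position = n/2 = 40.
This falls in the class 25 – <30: L = 25, F = 18, f = 28, h = 5.
Median ≈ 25 + ((40 − 18) / 28) × 5 = 28.9286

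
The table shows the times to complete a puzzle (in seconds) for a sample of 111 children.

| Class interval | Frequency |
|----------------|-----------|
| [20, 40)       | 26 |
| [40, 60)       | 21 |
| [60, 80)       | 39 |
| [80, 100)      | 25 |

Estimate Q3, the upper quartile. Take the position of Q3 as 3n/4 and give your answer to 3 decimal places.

Cumulative frequencies: 26, 47, 86, 111
n = 111; position = 3n/4 = 83.25.
This falls in the class [60, 80): L = 60, F = 47, f = 39, h = 20.
Upper quartile ≈ 60 + ((83.25 − 47) / 39) × 20 = 78.5897

78.590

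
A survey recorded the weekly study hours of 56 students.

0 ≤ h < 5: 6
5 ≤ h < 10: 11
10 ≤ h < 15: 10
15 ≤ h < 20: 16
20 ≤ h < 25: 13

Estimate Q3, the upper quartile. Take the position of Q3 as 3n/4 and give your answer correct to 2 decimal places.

19.69

Cumulative frequencies: 6, 17, 27, 43, 56
n = 56; position = 3n/4 = 42.
This falls in the class 15 ≤ h < 20: L = 15, F = 27, f = 16, h = 5.
Upper quartile ≈ 15 + ((42 − 27) / 16) × 5 = 19.6875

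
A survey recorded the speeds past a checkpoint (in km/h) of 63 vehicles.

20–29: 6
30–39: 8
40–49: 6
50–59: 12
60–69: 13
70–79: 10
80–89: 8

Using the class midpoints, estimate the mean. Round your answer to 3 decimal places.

57.198

Midpoints: 24.5, 34.5, 44.5, 54.5, 64.5, 74.5, 84.5
Σfm = 6×24.5 + 8×34.5 + 6×44.5 + 12×54.5 + 13×64.5 + 10×74.5 + 8×84.5 = 3603.5
n = Σf = 63
Mean = 3603.5 / 63 = 57.1984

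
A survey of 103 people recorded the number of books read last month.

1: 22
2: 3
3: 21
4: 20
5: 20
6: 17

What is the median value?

4

Cumulative frequencies: 22, 25, 46, 66, 86, 103
n = 103, so the median is the value in position (n+1)/2 = 52.
Position 52 falls at value 4.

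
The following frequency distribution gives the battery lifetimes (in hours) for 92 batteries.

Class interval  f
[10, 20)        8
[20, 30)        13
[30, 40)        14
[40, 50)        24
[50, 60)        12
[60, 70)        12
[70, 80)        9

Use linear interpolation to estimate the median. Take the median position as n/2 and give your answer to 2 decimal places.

Cumulative frequencies: 8, 21, 35, 59, 71, 83, 92
n = 92; position = n/2 = 46.
This falls in the class [40, 50): L = 40, F = 35, f = 24, h = 10.
Median ≈ 40 + ((46 − 35) / 24) × 10 = 44.5833

44.58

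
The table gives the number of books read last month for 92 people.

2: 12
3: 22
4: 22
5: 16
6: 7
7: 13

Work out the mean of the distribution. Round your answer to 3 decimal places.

4.250

Values: 2, 3, 4, 5, 6, 7
Σfx = 12×2 + 22×3 + 22×4 + 16×5 + 7×6 + 13×7 = 391
n = Σf = 92
Mean = 391 / 92 = 4.2500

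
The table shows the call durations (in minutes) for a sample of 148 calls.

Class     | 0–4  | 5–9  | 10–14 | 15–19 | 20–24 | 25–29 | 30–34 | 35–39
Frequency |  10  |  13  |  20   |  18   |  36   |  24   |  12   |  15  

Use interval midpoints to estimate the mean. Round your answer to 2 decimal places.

20.51

Midpoints: 2, 7, 12, 17, 22, 27, 32, 37
Σfm = 10×2 + 13×7 + 20×12 + 18×17 + 36×22 + 24×27 + 12×32 + 15×37 = 3036
n = Σf = 148
Mean = 3036 / 148 = 20.5135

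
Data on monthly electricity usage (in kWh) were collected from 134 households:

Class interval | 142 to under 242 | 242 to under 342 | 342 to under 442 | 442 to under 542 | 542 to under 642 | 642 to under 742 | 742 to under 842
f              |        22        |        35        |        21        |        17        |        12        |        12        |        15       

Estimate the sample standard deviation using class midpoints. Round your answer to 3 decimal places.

195.993

Midpoints: 192, 292, 392, 492, 592, 692, 792
n = 134, Σfm = 58328, mean = 435.2836
Σfm² = 30498176
Σf(m − x̄)² = Σfm² − (Σfm)²/n = 30498176 − 58328²/134 = 5108955.2239
Sample variance = 5108955.2239 / 133 = 38413.1972
Standard deviation = √38413.1972 = 195.9928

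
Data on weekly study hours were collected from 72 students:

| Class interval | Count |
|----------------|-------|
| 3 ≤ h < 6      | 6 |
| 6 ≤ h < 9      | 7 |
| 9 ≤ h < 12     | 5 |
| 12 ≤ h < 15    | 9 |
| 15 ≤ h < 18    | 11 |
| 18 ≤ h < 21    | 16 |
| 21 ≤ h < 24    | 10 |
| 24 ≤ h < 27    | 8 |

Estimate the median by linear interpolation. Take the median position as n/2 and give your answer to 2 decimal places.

Cumulative frequencies: 6, 13, 18, 27, 38, 54, 64, 72
n = 72; position = n/2 = 36.
This falls in the class 15 ≤ h < 18: L = 15, F = 27, f = 11, h = 3.
Median ≈ 15 + ((36 − 27) / 11) × 3 = 17.4545

17.45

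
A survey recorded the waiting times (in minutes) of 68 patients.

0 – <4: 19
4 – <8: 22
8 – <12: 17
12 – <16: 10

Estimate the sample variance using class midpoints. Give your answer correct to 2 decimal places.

17.01

Midpoints: 2, 6, 10, 14
n = 68, Σfm = 480, mean = 7.0588
Σfm² = 4528
Σf(m − x̄)² = Σfm² − (Σfm)²/n = 4528 − 480²/68 = 1139.7647
Sample variance = 1139.7647 / 67 = 17.0114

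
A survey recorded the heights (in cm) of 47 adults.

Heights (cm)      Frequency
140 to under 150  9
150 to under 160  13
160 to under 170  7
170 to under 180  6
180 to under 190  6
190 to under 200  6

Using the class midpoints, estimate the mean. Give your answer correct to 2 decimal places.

Midpoints: 145, 155, 165, 175, 185, 195
Σfm = 9×145 + 13×155 + 7×165 + 6×175 + 6×185 + 6×195 = 7805
n = Σf = 47
Mean = 7805 / 47 = 166.0638

166.06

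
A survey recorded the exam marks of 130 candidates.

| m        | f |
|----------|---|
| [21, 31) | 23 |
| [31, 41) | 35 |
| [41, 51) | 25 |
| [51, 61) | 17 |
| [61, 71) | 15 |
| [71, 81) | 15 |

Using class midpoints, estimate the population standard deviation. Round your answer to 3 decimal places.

Midpoints: 26, 36, 46, 56, 66, 76
n = 130, Σfm = 6090, mean = 46.8462
Σfm² = 319100
Σf(m − x̄)² = Σfm² − (Σfm)²/n = 319100 − 6090²/130 = 33806.9231
Population variance = 33806.9231 / 130 = 260.0533
Standard deviation = √260.0533 = 16.1262

16.126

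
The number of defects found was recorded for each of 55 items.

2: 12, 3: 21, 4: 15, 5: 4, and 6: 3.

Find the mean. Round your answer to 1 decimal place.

Values: 2, 3, 4, 5, 6
Σfx = 12×2 + 21×3 + 15×4 + 4×5 + 3×6 = 185
n = Σf = 55
Mean = 185 / 55 = 3.3636

3.4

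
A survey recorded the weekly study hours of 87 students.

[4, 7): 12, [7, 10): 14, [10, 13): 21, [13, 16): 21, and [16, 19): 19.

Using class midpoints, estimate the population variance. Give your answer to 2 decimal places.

15.92

Midpoints: 5.5, 8.5, 11.5, 14.5, 17.5
n = 87, Σfm = 1063.5, mean = 12.2241
Σfm² = 14385.75
Σf(m − x̄)² = Σfm² − (Σfm)²/n = 14385.75 − 1063.5²/87 = 1385.3793
Population variance = 1385.3793 / 87 = 15.9239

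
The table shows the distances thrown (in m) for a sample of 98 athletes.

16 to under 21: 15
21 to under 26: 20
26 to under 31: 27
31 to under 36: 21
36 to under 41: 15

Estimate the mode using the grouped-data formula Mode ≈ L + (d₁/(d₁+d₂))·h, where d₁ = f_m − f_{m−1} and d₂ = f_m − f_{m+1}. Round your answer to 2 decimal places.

Modal class: 26 to under 31 (highest frequency 27).
d₁ = 27 − 20 = 7, d₂ = 27 − 21 = 6
Mode ≈ 26 + (7/(7+6)) × 5 = 26 + 2.6923 = 28.6923

28.69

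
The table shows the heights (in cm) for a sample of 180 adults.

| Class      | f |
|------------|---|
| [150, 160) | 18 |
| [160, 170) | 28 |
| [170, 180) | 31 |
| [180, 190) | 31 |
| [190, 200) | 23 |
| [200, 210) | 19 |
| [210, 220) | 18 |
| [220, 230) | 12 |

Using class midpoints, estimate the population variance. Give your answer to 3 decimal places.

Midpoints: 155, 165, 175, 185, 195, 205, 215, 225
n = 180, Σfm = 33520, mean = 186.2222
Σfm² = 6317700
Σf(m − x̄)² = Σfm² − (Σfm)²/n = 6317700 − 33520²/180 = 75531.1111
Population variance = 75531.1111 / 180 = 419.6173

419.617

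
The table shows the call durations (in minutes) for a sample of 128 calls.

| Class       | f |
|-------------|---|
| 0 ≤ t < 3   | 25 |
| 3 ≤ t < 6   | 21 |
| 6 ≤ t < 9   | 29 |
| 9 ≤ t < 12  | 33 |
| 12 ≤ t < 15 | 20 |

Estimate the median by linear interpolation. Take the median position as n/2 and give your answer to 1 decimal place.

7.9

Cumulative frequencies: 25, 46, 75, 108, 128
n = 128; position = n/2 = 64.
This falls in the class 6 ≤ t < 9: L = 6, F = 46, f = 29, h = 3.
Median ≈ 6 + ((64 − 46) / 29) × 3 = 7.8621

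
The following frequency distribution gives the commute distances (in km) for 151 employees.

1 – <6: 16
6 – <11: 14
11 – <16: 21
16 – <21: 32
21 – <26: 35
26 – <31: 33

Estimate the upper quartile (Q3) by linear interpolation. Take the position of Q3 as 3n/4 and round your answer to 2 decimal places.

25.32

Cumulative frequencies: 16, 30, 51, 83, 118, 151
n = 151; position = 3n/4 = 113.25.
This falls in the class 21 – <26: L = 21, F = 83, f = 35, h = 5.
Upper quartile ≈ 21 + ((113.25 − 83) / 35) × 5 = 25.3214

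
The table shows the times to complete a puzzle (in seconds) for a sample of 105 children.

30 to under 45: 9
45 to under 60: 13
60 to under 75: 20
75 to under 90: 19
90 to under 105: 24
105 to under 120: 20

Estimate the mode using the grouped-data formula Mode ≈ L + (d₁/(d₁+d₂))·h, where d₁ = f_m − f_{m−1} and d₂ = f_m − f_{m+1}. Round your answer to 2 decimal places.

98.33

Modal class: 90 to under 105 (highest frequency 24).
d₁ = 24 − 19 = 5, d₂ = 24 − 20 = 4
Mode ≈ 90 + (5/(5+4)) × 15 = 90 + 8.3333 = 98.3333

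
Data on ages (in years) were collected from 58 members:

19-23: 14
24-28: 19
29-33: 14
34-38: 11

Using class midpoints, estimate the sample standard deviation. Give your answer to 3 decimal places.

5.284

Midpoints: 21, 26, 31, 36
n = 58, Σfm = 1618, mean = 27.8966
Σfm² = 46728
Σf(m − x̄)² = Σfm² − (Σfm)²/n = 46728 − 1618²/58 = 1591.3793
Sample variance = 1591.3793 / 57 = 27.9189
Standard deviation = √27.9189 = 5.2838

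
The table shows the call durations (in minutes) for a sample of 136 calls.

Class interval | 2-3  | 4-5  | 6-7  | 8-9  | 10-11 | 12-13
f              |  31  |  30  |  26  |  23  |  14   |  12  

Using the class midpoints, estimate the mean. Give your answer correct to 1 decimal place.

6.4

Midpoints: 2.5, 4.5, 6.5, 8.5, 10.5, 12.5
Σfm = 31×2.5 + 30×4.5 + 26×6.5 + 23×8.5 + 14×10.5 + 12×12.5 = 874
n = Σf = 136
Mean = 874 / 136 = 6.4265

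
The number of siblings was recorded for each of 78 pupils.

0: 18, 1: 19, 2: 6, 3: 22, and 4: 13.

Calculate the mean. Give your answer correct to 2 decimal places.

Values: 0, 1, 2, 3, 4
Σfx = 18×0 + 19×1 + 6×2 + 22×3 + 13×4 = 149
n = Σf = 78
Mean = 149 / 78 = 1.9103

1.91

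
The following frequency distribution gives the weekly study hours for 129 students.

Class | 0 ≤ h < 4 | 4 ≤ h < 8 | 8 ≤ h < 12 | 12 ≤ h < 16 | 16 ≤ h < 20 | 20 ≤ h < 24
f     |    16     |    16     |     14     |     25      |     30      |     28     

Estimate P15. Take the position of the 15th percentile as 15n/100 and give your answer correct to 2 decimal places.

Cumulative frequencies: 16, 32, 46, 71, 101, 129
n = 129; position = 15n/100 = 19.35.
This falls in the class 4 ≤ h < 8: L = 4, F = 16, f = 16, h = 4.
15th percentile ≈ 4 + ((19.35 − 16) / 16) × 4 = 4.8375

4.84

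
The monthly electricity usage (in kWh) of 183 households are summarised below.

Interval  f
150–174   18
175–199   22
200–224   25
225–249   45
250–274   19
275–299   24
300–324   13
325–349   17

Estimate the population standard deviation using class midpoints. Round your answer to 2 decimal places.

51.11

Midpoints: 162, 187, 212, 237, 262, 287, 312, 337
n = 183, Σfm = 44646, mean = 243.9672
Σfm² = 11370152
Σf(m − x̄)² = Σfm² − (Σfm)²/n = 11370152 − 44646²/183 = 477991.8033
Population variance = 477991.8033 / 183 = 2611.9771
Standard deviation = √2611.9771 = 51.1075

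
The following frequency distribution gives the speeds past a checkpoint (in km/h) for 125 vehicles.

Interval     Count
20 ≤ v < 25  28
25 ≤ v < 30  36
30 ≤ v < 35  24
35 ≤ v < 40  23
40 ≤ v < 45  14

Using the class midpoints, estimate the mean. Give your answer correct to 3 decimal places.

30.860

Midpoints: 22.5, 27.5, 32.5, 37.5, 42.5
Σfm = 28×22.5 + 36×27.5 + 24×32.5 + 23×37.5 + 14×42.5 = 3857.5
n = Σf = 125
Mean = 3857.5 / 125 = 30.8600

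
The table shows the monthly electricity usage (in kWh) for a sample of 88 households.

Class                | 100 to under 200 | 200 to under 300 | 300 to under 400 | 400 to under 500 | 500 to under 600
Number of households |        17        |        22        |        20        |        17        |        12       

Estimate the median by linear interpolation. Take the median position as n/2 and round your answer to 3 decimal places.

325.000

Cumulative frequencies: 17, 39, 59, 76, 88
n = 88; position = n/2 = 44.
This falls in the class 300 to under 400: L = 300, F = 39, f = 20, h = 100.
Median ≈ 300 + ((44 − 39) / 20) × 100 = 325.0000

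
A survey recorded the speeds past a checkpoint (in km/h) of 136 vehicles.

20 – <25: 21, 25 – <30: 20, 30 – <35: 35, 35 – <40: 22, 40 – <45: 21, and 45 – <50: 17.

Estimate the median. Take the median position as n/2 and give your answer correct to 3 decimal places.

33.857

Cumulative frequencies: 21, 41, 76, 98, 119, 136
n = 136; position = n/2 = 68.
This falls in the class 30 – <35: L = 30, F = 41, f = 35, h = 5.
Median ≈ 30 + ((68 − 41) / 35) × 5 = 33.8571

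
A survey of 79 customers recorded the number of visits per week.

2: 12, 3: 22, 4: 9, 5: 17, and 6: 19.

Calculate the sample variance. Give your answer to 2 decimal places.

Values: 2, 3, 4, 5, 6
n = 79, Σfx = 325, mean = 4.1139
Σfx² = 1499
Σf(x − x̄)² = Σfx² − (Σfx)²/n = 1499 − 325²/79 = 161.9747
Sample variance = 161.9747 / 78 = 2.0766

2.08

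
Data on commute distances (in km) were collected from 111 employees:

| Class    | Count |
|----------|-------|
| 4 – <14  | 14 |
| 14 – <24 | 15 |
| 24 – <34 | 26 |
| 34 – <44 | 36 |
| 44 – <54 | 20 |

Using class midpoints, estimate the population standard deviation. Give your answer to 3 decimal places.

Midpoints: 9, 19, 29, 39, 49
n = 111, Σfm = 3549, mean = 31.9730
Σfm² = 131191
Σf(m − x̄)² = Σfm² − (Σfm)²/n = 131191 − 3549²/111 = 17718.9189
Population variance = 17718.9189 / 111 = 159.6299
Standard deviation = √159.6299 = 12.6345

12.634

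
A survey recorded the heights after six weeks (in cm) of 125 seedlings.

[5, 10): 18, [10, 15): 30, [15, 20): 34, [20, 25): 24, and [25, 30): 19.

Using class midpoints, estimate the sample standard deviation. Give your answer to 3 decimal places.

Midpoints: 7.5, 12.5, 17.5, 22.5, 27.5
n = 125, Σfm = 2167.5, mean = 17.3400
Σfm² = 42631.25
Σf(m − x̄)² = Σfm² − (Σfm)²/n = 42631.25 − 2167.5²/125 = 5046.8000
Sample variance = 5046.8000 / 124 = 40.7000
Standard deviation = √40.7000 = 6.3797

6.380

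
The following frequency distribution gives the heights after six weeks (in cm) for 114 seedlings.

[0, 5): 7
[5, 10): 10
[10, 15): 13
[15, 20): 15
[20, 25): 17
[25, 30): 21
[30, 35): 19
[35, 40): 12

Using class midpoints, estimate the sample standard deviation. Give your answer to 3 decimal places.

10.239

Midpoints: 2.5, 7.5, 12.5, 17.5, 22.5, 27.5, 32.5, 37.5
n = 114, Σfm = 2545, mean = 22.3246
Σfm² = 68662.5
Σf(m − x̄)² = Σfm² − (Σfm)²/n = 68662.5 − 2545²/114 = 11846.4912
Sample variance = 11846.4912 / 113 = 104.8362
Standard deviation = √104.8362 = 10.2390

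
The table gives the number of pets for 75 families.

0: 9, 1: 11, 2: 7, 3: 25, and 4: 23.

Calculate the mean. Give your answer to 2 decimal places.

2.56

Values: 0, 1, 2, 3, 4
Σfx = 9×0 + 11×1 + 7×2 + 25×3 + 23×4 = 192
n = Σf = 75
Mean = 192 / 75 = 2.5600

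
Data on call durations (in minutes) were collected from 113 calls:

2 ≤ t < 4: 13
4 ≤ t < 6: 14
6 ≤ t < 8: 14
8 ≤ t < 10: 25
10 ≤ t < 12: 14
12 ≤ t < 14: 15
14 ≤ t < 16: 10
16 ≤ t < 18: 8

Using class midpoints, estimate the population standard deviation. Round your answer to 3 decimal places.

4.094

Midpoints: 3, 5, 7, 9, 11, 13, 15, 17
n = 113, Σfm = 1067, mean = 9.4425
Σfm² = 11969
Σf(m − x̄)² = Σfm² − (Σfm)²/n = 11969 − 1067²/113 = 1893.8761
Population variance = 1893.8761 / 113 = 16.7600
Standard deviation = √16.7600 = 4.0939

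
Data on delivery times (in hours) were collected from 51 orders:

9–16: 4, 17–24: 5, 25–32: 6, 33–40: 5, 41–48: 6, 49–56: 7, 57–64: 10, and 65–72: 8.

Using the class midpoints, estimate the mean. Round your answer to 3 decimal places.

44.971

Midpoints: 12.5, 20.5, 28.5, 36.5, 44.5, 52.5, 60.5, 68.5
Σfm = 4×12.5 + 5×20.5 + 6×28.5 + 5×36.5 + 6×44.5 + 7×52.5 + 10×60.5 + 8×68.5 = 2293.5
n = Σf = 51
Mean = 2293.5 / 51 = 44.9706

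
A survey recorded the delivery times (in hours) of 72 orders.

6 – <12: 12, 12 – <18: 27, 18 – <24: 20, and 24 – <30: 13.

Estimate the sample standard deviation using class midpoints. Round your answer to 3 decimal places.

5.869

Midpoints: 9, 15, 21, 27
n = 72, Σfm = 1284, mean = 17.8333
Σfm² = 25344
Σf(m − x̄)² = Σfm² − (Σfm)²/n = 25344 − 1284²/72 = 2446.0000
Sample variance = 2446.0000 / 71 = 34.4507
Standard deviation = √34.4507 = 5.8695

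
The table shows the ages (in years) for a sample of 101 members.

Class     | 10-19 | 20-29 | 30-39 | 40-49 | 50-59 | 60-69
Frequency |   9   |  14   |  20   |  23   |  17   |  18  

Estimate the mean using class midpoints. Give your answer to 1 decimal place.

42.3

Midpoints: 14.5, 24.5, 34.5, 44.5, 54.5, 64.5
Σfm = 9×14.5 + 14×24.5 + 20×34.5 + 23×44.5 + 17×54.5 + 18×64.5 = 4274.5
n = Σf = 101
Mean = 4274.5 / 101 = 42.3218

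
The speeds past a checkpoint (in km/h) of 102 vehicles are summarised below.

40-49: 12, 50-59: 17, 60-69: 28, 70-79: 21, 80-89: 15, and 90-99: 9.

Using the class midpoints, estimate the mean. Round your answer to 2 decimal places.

68.13

Midpoints: 44.5, 54.5, 64.5, 74.5, 84.5, 94.5
Σfm = 12×44.5 + 17×54.5 + 28×64.5 + 21×74.5 + 15×84.5 + 9×94.5 = 6949
n = Σf = 102
Mean = 6949 / 102 = 68.1275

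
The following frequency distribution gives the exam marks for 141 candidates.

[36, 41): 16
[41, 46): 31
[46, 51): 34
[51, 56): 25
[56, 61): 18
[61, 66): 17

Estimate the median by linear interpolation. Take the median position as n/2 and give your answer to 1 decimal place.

Cumulative frequencies: 16, 47, 81, 106, 124, 141
n = 141; position = n/2 = 70.5.
This falls in the class [46, 51): L = 46, F = 47, f = 34, h = 5.
Median ≈ 46 + ((70.5 − 47) / 34) × 5 = 49.4559

49.5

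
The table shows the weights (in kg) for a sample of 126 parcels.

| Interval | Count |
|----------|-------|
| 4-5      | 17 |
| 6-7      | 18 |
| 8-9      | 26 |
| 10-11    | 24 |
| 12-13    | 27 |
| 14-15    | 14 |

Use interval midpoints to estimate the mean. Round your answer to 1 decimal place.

Midpoints: 4.5, 6.5, 8.5, 10.5, 12.5, 14.5
Σfm = 17×4.5 + 18×6.5 + 26×8.5 + 24×10.5 + 27×12.5 + 14×14.5 = 1207
n = Σf = 126
Mean = 1207 / 126 = 9.5794

9.6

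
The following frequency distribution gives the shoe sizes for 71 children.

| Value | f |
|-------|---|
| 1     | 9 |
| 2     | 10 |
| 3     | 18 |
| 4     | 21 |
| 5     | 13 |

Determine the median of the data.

Cumulative frequencies: 9, 19, 37, 58, 71
n = 71, so the median is the value in position (n+1)/2 = 36.
Position 36 falls at value 3.

3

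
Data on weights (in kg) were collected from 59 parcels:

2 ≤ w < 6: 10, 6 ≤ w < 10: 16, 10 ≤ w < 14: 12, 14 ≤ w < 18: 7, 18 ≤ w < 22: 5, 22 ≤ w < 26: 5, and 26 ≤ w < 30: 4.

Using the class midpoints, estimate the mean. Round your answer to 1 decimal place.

12.8

Midpoints: 4, 8, 12, 16, 20, 24, 28
Σfm = 10×4 + 16×8 + 12×12 + 7×16 + 5×20 + 5×24 + 4×28 = 756
n = Σf = 59
Mean = 756 / 59 = 12.8136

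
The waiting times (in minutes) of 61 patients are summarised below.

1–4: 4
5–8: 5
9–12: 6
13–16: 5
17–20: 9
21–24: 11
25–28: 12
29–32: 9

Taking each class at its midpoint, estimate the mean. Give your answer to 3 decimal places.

19.418

Midpoints: 2.5, 6.5, 10.5, 14.5, 18.5, 22.5, 26.5, 30.5
Σfm = 4×2.5 + 5×6.5 + 6×10.5 + 5×14.5 + 9×18.5 + 11×22.5 + 12×26.5 + 9×30.5 = 1184.5
n = Σf = 61
Mean = 1184.5 / 61 = 19.4180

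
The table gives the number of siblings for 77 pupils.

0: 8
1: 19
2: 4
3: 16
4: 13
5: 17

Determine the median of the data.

3

Cumulative frequencies: 8, 27, 31, 47, 60, 77
n = 77, so the median is the value in position (n+1)/2 = 39.
Position 39 falls at value 3.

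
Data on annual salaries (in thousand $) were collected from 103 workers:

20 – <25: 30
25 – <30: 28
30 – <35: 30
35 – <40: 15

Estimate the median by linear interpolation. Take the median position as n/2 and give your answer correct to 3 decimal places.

28.839

Cumulative frequencies: 30, 58, 88, 103
n = 103; position = n/2 = 51.5.
This falls in the class 25 – <30: L = 25, F = 30, f = 28, h = 5.
Median ≈ 25 + ((51.5 − 30) / 28) × 5 = 28.8393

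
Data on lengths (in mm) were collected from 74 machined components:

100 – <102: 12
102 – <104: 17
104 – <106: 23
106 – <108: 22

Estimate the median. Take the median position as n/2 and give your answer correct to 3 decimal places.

104.696

Cumulative frequencies: 12, 29, 52, 74
n = 74; position = n/2 = 37.
This falls in the class 104 – <106: L = 104, F = 29, f = 23, h = 2.
Median ≈ 104 + ((37 − 29) / 23) × 2 = 104.6957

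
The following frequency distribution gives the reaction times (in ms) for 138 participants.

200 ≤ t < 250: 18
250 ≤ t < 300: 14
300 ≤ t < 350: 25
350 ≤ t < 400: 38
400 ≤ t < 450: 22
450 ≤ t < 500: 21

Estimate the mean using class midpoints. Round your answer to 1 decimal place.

359.4

Midpoints: 225, 275, 325, 375, 425, 475
Σfm = 18×225 + 14×275 + 25×325 + 38×375 + 22×425 + 21×475 = 49600
n = Σf = 138
Mean = 49600 / 138 = 359.4203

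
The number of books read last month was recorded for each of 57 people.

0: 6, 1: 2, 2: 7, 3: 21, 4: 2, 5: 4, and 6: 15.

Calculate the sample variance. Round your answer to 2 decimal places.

Values: 0, 1, 2, 3, 4, 5, 6
n = 57, Σfx = 197, mean = 3.4561
Σfx² = 891
Σf(x − x̄)² = Σfx² − (Σfx)²/n = 891 − 197²/57 = 210.1404
Sample variance = 210.1404 / 56 = 3.7525

3.75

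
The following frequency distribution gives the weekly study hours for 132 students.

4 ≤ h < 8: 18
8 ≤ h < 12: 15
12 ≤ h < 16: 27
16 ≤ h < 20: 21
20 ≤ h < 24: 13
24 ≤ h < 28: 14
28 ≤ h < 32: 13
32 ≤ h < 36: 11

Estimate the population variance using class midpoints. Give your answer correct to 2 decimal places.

73.91

Midpoints: 6, 10, 14, 18, 22, 26, 30, 34
n = 132, Σfm = 2428, mean = 18.3939
Σfm² = 54416
Σf(m − x̄)² = Σfm² − (Σfm)²/n = 54416 − 2428²/132 = 9755.5152
Population variance = 9755.5152 / 132 = 73.9054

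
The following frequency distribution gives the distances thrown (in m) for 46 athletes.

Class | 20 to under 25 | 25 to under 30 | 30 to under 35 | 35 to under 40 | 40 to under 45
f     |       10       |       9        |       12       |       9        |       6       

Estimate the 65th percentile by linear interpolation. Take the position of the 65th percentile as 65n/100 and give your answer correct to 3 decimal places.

34.542

Cumulative frequencies: 10, 19, 31, 40, 46
n = 46; position = 65n/100 = 29.9.
This falls in the class 30 to under 35: L = 30, F = 19, f = 12, h = 5.
65th percentile ≈ 30 + ((29.9 − 19) / 12) × 5 = 34.5417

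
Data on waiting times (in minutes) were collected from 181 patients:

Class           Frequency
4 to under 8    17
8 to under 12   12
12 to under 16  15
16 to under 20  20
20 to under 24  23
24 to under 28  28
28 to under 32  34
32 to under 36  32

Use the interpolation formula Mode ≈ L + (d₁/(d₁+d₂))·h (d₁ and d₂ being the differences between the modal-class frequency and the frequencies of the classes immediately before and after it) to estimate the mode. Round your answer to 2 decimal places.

Modal class: 28 to under 32 (highest frequency 34).
d₁ = 34 − 28 = 6, d₂ = 34 − 32 = 2
Mode ≈ 28 + (6/(6+2)) × 4 = 28 + 3.0000 = 31.0000

31.00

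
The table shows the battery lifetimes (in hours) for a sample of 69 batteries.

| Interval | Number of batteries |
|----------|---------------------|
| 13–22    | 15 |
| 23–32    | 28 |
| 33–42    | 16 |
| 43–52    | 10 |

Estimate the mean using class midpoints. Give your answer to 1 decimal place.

Midpoints: 17.5, 27.5, 37.5, 47.5
Σfm = 15×17.5 + 28×27.5 + 16×37.5 + 10×47.5 = 2107.5
n = Σf = 69
Mean = 2107.5 / 69 = 30.5435

30.5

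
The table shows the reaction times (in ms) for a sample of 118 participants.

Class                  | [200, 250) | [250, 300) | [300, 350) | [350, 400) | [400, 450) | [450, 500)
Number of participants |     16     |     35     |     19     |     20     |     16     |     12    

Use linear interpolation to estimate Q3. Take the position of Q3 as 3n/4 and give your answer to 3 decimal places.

396.250

Cumulative frequencies: 16, 51, 70, 90, 106, 118
n = 118; position = 3n/4 = 88.5.
This falls in the class [350, 400): L = 350, F = 70, f = 20, h = 50.
Upper quartile ≈ 350 + ((88.5 − 70) / 20) × 50 = 396.2500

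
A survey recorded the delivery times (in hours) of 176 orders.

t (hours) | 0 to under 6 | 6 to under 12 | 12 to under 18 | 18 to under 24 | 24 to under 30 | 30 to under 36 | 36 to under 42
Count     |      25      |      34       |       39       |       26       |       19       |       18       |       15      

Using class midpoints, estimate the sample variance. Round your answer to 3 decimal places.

120.918

Midpoints: 3, 9, 15, 21, 27, 33, 39
n = 176, Σfm = 3204, mean = 18.2045
Σfm² = 79488
Σf(m − x̄)² = Σfm² − (Σfm)²/n = 79488 − 3204²/176 = 21160.6364
Sample variance = 21160.6364 / 175 = 120.9179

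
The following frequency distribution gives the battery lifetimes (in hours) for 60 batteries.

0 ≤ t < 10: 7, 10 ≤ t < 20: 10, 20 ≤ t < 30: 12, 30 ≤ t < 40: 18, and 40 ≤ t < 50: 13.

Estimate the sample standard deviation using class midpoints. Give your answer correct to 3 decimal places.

13.105

Midpoints: 5, 15, 25, 35, 45
n = 60, Σfm = 1700, mean = 28.3333
Σfm² = 58300
Σf(m − x̄)² = Σfm² − (Σfm)²/n = 58300 − 1700²/60 = 10133.3333
Sample variance = 10133.3333 / 59 = 171.7514
Standard deviation = √171.7514 = 13.1054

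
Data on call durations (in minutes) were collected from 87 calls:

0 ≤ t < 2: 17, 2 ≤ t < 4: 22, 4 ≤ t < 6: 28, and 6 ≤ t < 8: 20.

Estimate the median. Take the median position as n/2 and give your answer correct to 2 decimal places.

Cumulative frequencies: 17, 39, 67, 87
n = 87; position = n/2 = 43.5.
This falls in the class 4 ≤ t < 6: L = 4, F = 39, f = 28, h = 2.
Median ≈ 4 + ((43.5 − 39) / 28) × 2 = 4.3214

4.32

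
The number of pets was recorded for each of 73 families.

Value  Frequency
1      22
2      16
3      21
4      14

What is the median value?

Cumulative frequencies: 22, 38, 59, 73
n = 73, so the median is the value in position (n+1)/2 = 37.
Position 37 falls at value 2.

2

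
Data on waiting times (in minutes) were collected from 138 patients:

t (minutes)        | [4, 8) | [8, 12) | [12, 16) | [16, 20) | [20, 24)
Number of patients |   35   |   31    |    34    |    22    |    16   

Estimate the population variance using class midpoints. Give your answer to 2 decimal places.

Midpoints: 6, 10, 14, 18, 22
n = 138, Σfm = 1744, mean = 12.6377
Σfm² = 25896
Σf(m − x̄)² = Σfm² − (Σfm)²/n = 25896 − 1744²/138 = 3855.8841
Population variance = 3855.8841 / 138 = 27.9412

27.94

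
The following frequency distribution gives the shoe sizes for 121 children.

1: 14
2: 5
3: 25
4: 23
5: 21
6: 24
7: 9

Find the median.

Cumulative frequencies: 14, 19, 44, 67, 88, 112, 121
n = 121, so the median is the value in position (n+1)/2 = 61.
Position 61 falls at value 4.

4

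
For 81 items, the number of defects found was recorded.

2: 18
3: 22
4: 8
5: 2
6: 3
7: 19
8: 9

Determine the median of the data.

Cumulative frequencies: 18, 40, 48, 50, 53, 72, 81
n = 81, so the median is the value in position (n+1)/2 = 41.
Position 41 falls at value 4.

4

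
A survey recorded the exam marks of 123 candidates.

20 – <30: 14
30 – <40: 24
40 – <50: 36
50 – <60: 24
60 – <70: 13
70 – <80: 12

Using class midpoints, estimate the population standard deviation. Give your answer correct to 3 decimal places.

Midpoints: 25, 35, 45, 55, 65, 75
n = 123, Σfm = 5875, mean = 47.7642
Σfm² = 306075
Σf(m − x̄)² = Σfm² − (Σfm)²/n = 306075 − 5875²/123 = 25460.1626
Population variance = 25460.1626 / 123 = 206.9932
Standard deviation = √206.9932 = 14.3873

14.387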